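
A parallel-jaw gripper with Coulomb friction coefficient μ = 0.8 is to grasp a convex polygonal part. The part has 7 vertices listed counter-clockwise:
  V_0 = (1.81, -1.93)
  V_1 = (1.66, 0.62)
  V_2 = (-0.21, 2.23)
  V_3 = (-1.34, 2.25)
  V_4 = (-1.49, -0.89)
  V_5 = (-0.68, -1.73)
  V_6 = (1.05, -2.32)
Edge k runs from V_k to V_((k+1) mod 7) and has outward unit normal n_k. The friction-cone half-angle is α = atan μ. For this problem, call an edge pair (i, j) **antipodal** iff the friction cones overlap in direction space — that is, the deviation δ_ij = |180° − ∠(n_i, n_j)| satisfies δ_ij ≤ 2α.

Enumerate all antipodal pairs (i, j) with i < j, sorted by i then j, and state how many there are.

α = atan 0.8 = 38.66°;  2α = 77.32°
n_0 = (+0.9983, +0.0587)
n_1 = (+0.6525, +0.7578)
n_2 = (+0.0177, +0.9998)
n_3 = (-0.9989, +0.0477)
n_4 = (-0.7198, -0.6941)
n_5 = (-0.3228, -0.9465)
n_6 = (+0.4566, -0.8897)
  (0,1): δ = 134.09°  ·
  (0,2): δ = 94.38°  ·
  (0,3): δ = 6.10°  ✓
  (0,4): δ = 40.59°  ✓
  (0,5): δ = 67.80°  ✓
  (0,6): δ = 113.80°  ·
  (1,2): δ = 140.29°  ·
  (1,3): δ = 52.01°  ✓
  (1,4): δ = 5.31°  ✓
  (1,5): δ = 21.90°  ✓
  (1,6): δ = 67.89°  ✓
  (2,3): δ = 91.72°  ·
  (2,4): δ = 45.03°  ✓
  (2,5): δ = 17.82°  ✓
  (2,6): δ = 28.18°  ✓
  (3,4): δ = 133.31°  ·
  (3,5): δ = 106.10°  ·
  (3,6): δ = 60.10°  ✓
  (4,5): δ = 152.79°  ·
  (4,6): δ = 106.79°  ·
  (5,6): δ = 134.00°  ·
antipodal pairs: 11

count = 11; pairs: (0,3), (0,4), (0,5), (1,3), (1,4), (1,5), (1,6), (2,4), (2,5), (2,6), (3,6)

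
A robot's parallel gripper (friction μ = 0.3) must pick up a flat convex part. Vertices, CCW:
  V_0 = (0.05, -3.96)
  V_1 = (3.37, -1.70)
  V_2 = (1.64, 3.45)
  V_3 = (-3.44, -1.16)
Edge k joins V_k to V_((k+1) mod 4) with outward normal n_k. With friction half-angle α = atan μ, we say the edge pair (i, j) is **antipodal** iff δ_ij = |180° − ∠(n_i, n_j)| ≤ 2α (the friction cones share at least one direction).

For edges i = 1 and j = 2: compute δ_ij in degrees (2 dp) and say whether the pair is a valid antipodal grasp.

δ = 66.35°, invalid

α = atan 0.3 = 16.70°;  2α = 33.40°
edge 1: e_1 = (-1.73, +5.15);  n_1 = (+0.9479, +0.3184)
edge 2: e_2 = (-5.08, -4.61);  n_2 = (-0.6720, +0.7405)
∠(n_1, n_2) = 113.65°
δ = |180° − 113.65°| = 66.35°
66.35° > 2α = 33.40°  →  invalid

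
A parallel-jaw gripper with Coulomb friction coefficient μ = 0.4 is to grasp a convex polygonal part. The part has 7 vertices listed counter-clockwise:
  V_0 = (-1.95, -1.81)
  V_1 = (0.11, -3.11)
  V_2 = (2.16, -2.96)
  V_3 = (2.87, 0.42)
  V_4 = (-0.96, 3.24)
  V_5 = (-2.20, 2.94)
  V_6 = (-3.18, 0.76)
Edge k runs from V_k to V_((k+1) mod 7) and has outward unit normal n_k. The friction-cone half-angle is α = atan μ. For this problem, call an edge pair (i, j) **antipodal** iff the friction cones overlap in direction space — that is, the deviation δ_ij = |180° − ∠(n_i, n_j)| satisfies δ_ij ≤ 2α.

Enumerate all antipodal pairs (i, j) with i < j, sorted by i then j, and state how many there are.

α = atan 0.4 = 21.80°;  2α = 43.60°
n_0 = (-0.5337, -0.8457)
n_1 = (+0.0730, -0.9973)
n_2 = (+0.9786, -0.2056)
n_3 = (+0.5929, +0.8053)
n_4 = (-0.2352, +0.9720)
n_5 = (-0.9121, +0.4100)
n_6 = (-0.9020, -0.4317)
  (0,1): δ = 143.56°  ·
  (0,2): δ = 69.61°  ·
  (0,3): δ = 4.11°  ✓
  (0,4): δ = 45.86°  ·
  (0,5): δ = 98.05°  ·
  (0,6): δ = 147.83°  ·
  (1,2): δ = 106.05°  ·
  (1,3): δ = 40.55°  ✓
  (1,4): δ = 9.42°  ✓
  (1,5): δ = 61.61°  ·
  (1,6): δ = 111.39°  ·
  (2,3): δ = 114.50°  ·
  (2,4): δ = 64.54°  ·
  (2,5): δ = 12.34°  ✓
  (2,6): δ = 37.44°  ✓
  (3,4): δ = 130.04°  ·
  (3,5): δ = 77.84°  ·
  (3,6): δ = 28.06°  ✓
  (4,5): δ = 127.81°  ·
  (4,6): δ = 78.02°  ·
  (5,6): δ = 130.22°  ·
antipodal pairs: 6

count = 6; pairs: (0,3), (1,3), (1,4), (2,5), (2,6), (3,6)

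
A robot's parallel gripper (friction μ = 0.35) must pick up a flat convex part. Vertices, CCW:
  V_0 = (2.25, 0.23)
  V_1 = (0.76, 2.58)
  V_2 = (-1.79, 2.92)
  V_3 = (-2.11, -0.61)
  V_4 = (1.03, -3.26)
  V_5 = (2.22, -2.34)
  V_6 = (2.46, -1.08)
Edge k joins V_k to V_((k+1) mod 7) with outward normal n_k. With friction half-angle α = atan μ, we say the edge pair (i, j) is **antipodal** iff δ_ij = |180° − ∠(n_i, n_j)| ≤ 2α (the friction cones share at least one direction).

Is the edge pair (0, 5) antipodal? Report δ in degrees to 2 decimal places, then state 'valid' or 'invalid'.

α = atan 0.35 = 19.29°;  2α = 38.58°
edge 0: e_0 = (-1.49, +2.35);  n_0 = (+0.8445, +0.5355)
edge 5: e_5 = (+0.24, +1.26);  n_5 = (+0.9823, -0.1871)
∠(n_0, n_5) = 43.16°
δ = |180° − 43.16°| = 136.84°
136.84° > 2α = 38.58°  →  invalid

δ = 136.84°, invalid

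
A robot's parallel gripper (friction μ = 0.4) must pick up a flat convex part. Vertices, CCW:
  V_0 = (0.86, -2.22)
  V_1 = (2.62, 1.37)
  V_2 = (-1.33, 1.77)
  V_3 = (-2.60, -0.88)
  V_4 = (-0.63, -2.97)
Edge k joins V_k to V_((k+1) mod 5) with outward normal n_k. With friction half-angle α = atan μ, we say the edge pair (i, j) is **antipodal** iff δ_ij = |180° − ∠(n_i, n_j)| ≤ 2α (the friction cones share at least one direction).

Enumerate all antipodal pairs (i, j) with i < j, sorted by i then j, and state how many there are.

count = 4; pairs: (0,2), (1,3), (1,4), (2,4)

α = atan 0.4 = 21.80°;  2α = 43.60°
n_0 = (+0.8979, -0.4402)
n_1 = (+0.1008, +0.9949)
n_2 = (-0.9018, +0.4322)
n_3 = (-0.7277, -0.6859)
n_4 = (+0.4496, -0.8932)
  (0,1): δ = 69.67°  ·
  (0,2): δ = 0.51°  ✓
  (0,3): δ = 69.42°  ·
  (0,4): δ = 142.84°  ·
  (1,2): δ = 109.82°  ·
  (1,3): δ = 40.91°  ✓
  (1,4): δ = 32.50°  ✓
  (2,3): δ = 111.09°  ·
  (2,4): δ = 37.68°  ✓
  (3,4): δ = 106.59°  ·
antipodal pairs: 4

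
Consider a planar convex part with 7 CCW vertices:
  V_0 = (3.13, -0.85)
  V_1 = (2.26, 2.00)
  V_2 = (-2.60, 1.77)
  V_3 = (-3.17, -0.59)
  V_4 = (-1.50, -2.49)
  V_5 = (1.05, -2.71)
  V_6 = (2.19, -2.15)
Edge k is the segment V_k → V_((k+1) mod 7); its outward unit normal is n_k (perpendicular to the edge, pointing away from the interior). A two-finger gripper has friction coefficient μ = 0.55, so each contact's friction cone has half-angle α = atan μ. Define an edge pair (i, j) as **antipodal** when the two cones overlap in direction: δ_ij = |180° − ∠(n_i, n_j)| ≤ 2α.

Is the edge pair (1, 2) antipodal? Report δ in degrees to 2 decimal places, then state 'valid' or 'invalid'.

δ = 106.29°, invalid

α = atan 0.55 = 28.81°;  2α = 57.62°
edge 1: e_1 = (-4.86, -0.23);  n_1 = (-0.0473, +0.9989)
edge 2: e_2 = (-0.57, -2.36);  n_2 = (-0.9720, +0.2348)
∠(n_1, n_2) = 73.71°
δ = |180° − 73.71°| = 106.29°
106.29° > 2α = 57.62°  →  invalid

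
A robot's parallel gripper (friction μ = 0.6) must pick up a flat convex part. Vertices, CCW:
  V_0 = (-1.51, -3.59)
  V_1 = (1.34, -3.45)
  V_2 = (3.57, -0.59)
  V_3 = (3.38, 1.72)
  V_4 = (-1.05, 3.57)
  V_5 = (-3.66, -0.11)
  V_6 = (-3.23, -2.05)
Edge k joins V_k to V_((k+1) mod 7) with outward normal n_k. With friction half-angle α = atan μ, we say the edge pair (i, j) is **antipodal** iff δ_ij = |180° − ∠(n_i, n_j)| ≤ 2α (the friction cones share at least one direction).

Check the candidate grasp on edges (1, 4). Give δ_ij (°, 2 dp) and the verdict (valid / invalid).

α = atan 0.6 = 30.96°;  2α = 61.93°
edge 1: e_1 = (+2.23, +2.86);  n_1 = (+0.7886, -0.6149)
edge 4: e_4 = (-2.61, -3.68);  n_4 = (-0.8157, +0.5785)
∠(n_1, n_4) = 177.40°
δ = |180° − 177.40°| = 2.60°
2.60° ≤ 2α = 61.93°  →  valid

δ = 2.60°, valid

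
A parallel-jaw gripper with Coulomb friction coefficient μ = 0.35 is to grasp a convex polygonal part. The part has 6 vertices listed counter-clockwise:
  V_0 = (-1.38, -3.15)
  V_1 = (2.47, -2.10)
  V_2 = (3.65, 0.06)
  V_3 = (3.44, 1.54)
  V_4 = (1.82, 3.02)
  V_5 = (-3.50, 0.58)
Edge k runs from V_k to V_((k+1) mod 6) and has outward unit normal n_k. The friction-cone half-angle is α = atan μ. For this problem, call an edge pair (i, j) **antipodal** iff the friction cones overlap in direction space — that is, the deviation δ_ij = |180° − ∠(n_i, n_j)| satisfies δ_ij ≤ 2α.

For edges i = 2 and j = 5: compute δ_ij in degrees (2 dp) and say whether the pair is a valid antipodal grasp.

δ = 21.54°, valid

α = atan 0.35 = 19.29°;  2α = 38.58°
edge 2: e_2 = (-0.21, +1.48);  n_2 = (+0.9901, +0.1405)
edge 5: e_5 = (+2.12, -3.73);  n_5 = (-0.8694, -0.4941)
∠(n_2, n_5) = 158.46°
δ = |180° − 158.46°| = 21.54°
21.54° ≤ 2α = 38.58°  →  valid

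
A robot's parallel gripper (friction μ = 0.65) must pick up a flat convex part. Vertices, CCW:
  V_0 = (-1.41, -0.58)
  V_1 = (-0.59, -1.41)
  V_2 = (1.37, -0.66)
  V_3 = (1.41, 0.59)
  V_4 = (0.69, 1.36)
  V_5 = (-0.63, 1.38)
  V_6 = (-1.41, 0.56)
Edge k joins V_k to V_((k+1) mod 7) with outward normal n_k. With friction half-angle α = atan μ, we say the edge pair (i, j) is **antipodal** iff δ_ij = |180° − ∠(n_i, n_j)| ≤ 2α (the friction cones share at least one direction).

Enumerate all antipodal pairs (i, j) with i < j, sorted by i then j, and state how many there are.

count = 8; pairs: (0,2), (0,3), (0,4), (1,4), (1,5), (2,5), (2,6), (3,6)

α = atan 0.65 = 33.02°;  2α = 66.05°
n_0 = (-0.7114, -0.7028)
n_1 = (+0.3574, -0.9340)
n_2 = (+0.9995, -0.0320)
n_3 = (+0.7304, +0.6830)
n_4 = (+0.0151, +0.9999)
n_5 = (-0.7246, +0.6892)
n_6 = (-1.0000, -0.0000)
  (0,1): δ = 113.71°  ·
  (0,2): δ = 46.49°  ✓
  (0,3): δ = 1.57°  ✓
  (0,4): δ = 44.48°  ✓
  (0,5): δ = 91.78°  ·
  (0,6): δ = 135.35°  ·
  (1,2): δ = 112.77°  ·
  (1,3): δ = 67.86°  ·
  (1,4): δ = 21.81°  ✓
  (1,5): δ = 25.49°  ✓
  (1,6): δ = 69.06°  ·
  (2,3): δ = 135.09°  ·
  (2,4): δ = 89.04°  ·
  (2,5): δ = 41.74°  ✓
  (2,6): δ = 1.83°  ✓
  (3,4): δ = 133.95°  ·
  (3,5): δ = 86.65°  ·
  (3,6): δ = 43.08°  ✓
  (4,5): δ = 132.70°  ·
  (4,6): δ = 89.13°  ·
  (5,6): δ = 136.43°  ·
antipodal pairs: 8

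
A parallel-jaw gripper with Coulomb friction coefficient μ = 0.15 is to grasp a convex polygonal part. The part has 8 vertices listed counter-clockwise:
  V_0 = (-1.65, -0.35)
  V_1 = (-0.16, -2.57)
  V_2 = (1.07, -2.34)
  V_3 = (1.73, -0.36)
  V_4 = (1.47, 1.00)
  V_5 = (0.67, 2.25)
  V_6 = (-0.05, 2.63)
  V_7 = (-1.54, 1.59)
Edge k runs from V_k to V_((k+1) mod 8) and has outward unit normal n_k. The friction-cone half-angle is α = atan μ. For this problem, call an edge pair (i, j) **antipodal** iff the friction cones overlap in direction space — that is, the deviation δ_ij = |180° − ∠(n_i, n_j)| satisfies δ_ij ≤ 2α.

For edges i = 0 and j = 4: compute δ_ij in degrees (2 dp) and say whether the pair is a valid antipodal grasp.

α = atan 0.15 = 8.53°;  2α = 17.06°
edge 0: e_0 = (+1.49, -2.22);  n_0 = (-0.8303, -0.5573)
edge 4: e_4 = (-0.80, +1.25);  n_4 = (+0.8423, +0.5391)
∠(n_0, n_4) = 178.75°
δ = |180° − 178.75°| = 1.25°
1.25° ≤ 2α = 17.06°  →  valid

δ = 1.25°, valid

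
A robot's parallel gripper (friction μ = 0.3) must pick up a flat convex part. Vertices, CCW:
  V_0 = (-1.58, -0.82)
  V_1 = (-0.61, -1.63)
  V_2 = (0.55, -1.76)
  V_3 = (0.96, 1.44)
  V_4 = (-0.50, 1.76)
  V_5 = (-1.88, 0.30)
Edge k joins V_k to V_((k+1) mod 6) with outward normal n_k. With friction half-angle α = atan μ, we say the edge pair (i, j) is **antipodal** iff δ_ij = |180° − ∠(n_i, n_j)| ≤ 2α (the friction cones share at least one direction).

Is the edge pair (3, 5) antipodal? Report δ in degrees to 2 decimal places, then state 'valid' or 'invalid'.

δ = 62.64°, invalid

α = atan 0.3 = 16.70°;  2α = 33.40°
edge 3: e_3 = (-1.46, +0.32);  n_3 = (+0.2141, +0.9768)
edge 5: e_5 = (+0.30, -1.12);  n_5 = (-0.9659, -0.2587)
∠(n_3, n_5) = 117.36°
δ = |180° − 117.36°| = 62.64°
62.64° > 2α = 33.40°  →  invalid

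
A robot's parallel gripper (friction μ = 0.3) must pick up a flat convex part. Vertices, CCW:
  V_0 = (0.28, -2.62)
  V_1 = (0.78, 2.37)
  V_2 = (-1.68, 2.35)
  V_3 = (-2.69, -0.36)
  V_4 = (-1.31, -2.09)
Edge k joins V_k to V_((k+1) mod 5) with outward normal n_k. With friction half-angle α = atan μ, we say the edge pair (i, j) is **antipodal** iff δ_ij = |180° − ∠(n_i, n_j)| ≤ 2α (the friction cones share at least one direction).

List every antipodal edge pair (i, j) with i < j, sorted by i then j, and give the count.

α = atan 0.3 = 16.70°;  2α = 33.40°
n_0 = (+0.9950, -0.0997)
n_1 = (-0.0081, +1.0000)
n_2 = (-0.9370, +0.3492)
n_3 = (-0.7817, -0.6236)
n_4 = (-0.3162, -0.9487)
  (0,1): δ = 83.81°  ·
  (0,2): δ = 14.72°  ✓
  (0,3): δ = 44.30°  ·
  (0,4): δ = 77.29°  ·
  (1,2): δ = 110.91°  ·
  (1,3): δ = 51.89°  ·
  (1,4): δ = 18.90°  ✓
  (2,3): δ = 120.98°  ·
  (2,4): δ = 87.99°  ·
  (3,4): δ = 147.01°  ·
antipodal pairs: 2

count = 2; pairs: (0,2), (1,4)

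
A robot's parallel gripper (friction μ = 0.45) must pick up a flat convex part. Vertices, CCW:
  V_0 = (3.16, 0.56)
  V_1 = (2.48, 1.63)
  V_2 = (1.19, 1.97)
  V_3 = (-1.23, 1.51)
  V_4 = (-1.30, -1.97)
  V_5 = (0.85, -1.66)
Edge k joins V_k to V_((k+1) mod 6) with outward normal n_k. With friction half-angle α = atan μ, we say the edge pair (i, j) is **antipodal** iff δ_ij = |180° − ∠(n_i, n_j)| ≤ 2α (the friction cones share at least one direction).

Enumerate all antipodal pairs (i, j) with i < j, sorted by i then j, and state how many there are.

α = atan 0.45 = 24.23°;  2α = 48.46°
n_0 = (+0.8440, +0.5364)
n_1 = (+0.2549, +0.9670)
n_2 = (-0.1867, +0.9824)
n_3 = (-0.9998, +0.0201)
n_4 = (+0.1427, -0.9898)
n_5 = (+0.6929, -0.7210)
  (0,1): δ = 137.20°  ·
  (0,2): δ = 111.67°  ·
  (0,3): δ = 33.59°  ✓
  (0,4): δ = 65.77°  ·
  (0,5): δ = 101.43°  ·
  (1,2): δ = 154.47°  ·
  (1,3): δ = 76.39°  ·
  (1,4): δ = 22.97°  ✓
  (1,5): δ = 58.63°  ·
  (2,3): δ = 101.91°  ·
  (2,4): δ = 2.56°  ✓
  (2,5): δ = 33.10°  ✓
  (3,4): δ = 80.64°  ·
  (3,5): δ = 44.99°  ✓
  (4,5): δ = 144.34°  ·
antipodal pairs: 5

count = 5; pairs: (0,3), (1,4), (2,4), (2,5), (3,5)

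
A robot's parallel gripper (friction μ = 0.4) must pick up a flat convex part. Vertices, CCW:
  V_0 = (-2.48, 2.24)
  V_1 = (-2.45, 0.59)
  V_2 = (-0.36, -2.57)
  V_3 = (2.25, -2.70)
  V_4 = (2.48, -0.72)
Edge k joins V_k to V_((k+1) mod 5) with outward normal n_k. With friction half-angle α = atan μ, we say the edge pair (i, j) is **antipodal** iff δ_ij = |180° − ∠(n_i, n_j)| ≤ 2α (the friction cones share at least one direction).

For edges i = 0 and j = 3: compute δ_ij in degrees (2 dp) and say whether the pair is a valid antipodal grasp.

α = atan 0.4 = 21.80°;  2α = 43.60°
edge 0: e_0 = (+0.03, -1.65);  n_0 = (-0.9998, -0.0182)
edge 3: e_3 = (+0.23, +1.98);  n_3 = (+0.9933, -0.1154)
∠(n_0, n_3) = 172.33°
δ = |180° − 172.33°| = 7.67°
7.67° ≤ 2α = 43.60°  →  valid

δ = 7.67°, valid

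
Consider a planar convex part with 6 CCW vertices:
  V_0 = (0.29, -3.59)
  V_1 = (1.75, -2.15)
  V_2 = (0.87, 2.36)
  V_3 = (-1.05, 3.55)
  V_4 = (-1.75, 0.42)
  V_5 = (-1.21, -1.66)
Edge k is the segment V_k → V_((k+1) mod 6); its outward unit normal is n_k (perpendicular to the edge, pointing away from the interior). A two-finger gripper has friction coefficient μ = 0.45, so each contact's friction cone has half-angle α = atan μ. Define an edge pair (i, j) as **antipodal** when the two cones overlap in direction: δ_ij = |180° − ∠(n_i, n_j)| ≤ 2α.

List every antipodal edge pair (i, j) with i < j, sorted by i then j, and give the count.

α = atan 0.45 = 24.23°;  2α = 48.46°
n_0 = (+0.7022, -0.7120)
n_1 = (+0.9815, +0.1915)
n_2 = (+0.5268, +0.8500)
n_3 = (-0.9759, +0.2183)
n_4 = (-0.9679, -0.2513)
n_5 = (-0.7896, -0.6137)
  (0,1): δ = 123.56°  ·
  (0,2): δ = 76.40°  ·
  (0,3): δ = 32.79°  ✓
  (0,4): δ = 59.95°  ·
  (0,5): δ = 83.25°  ·
  (1,2): δ = 132.83°  ·
  (1,3): δ = 23.65°  ✓
  (1,4): δ = 3.51°  ✓
  (1,5): δ = 26.81°  ✓
  (2,3): δ = 70.82°  ·
  (2,4): δ = 43.66°  ✓
  (2,5): δ = 20.36°  ✓
  (3,4): δ = 152.84°  ·
  (3,5): δ = 129.54°  ·
  (4,5): δ = 156.70°  ·
antipodal pairs: 6

count = 6; pairs: (0,3), (1,3), (1,4), (1,5), (2,4), (2,5)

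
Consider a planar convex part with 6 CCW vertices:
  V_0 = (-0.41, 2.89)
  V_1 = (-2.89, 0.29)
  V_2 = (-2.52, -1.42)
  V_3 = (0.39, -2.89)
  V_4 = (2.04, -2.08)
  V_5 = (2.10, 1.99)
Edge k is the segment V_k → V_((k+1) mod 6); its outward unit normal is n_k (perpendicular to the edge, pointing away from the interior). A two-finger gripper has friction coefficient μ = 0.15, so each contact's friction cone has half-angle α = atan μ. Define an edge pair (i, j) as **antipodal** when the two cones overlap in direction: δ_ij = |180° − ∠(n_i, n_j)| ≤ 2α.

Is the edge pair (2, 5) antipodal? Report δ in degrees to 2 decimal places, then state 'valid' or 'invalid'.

δ = 7.07°, valid

α = atan 0.15 = 8.53°;  2α = 17.06°
edge 2: e_2 = (+2.91, -1.47);  n_2 = (-0.4509, -0.8926)
edge 5: e_5 = (-2.51, +0.90);  n_5 = (+0.3375, +0.9413)
∠(n_2, n_5) = 172.93°
δ = |180° − 172.93°| = 7.07°
7.07° ≤ 2α = 17.06°  →  valid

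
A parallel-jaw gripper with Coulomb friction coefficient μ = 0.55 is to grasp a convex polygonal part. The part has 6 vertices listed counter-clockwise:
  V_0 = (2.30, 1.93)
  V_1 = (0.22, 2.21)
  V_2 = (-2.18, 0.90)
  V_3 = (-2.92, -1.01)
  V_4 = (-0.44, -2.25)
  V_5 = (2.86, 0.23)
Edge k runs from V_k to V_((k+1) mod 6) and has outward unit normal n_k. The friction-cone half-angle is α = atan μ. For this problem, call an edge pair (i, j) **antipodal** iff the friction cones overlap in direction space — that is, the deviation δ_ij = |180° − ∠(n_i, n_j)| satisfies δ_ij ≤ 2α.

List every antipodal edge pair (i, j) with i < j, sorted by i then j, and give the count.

α = atan 0.55 = 28.81°;  2α = 57.62°
n_0 = (+0.1334, +0.9911)
n_1 = (-0.4791, +0.8778)
n_2 = (-0.9325, +0.3613)
n_3 = (-0.4472, -0.8944)
n_4 = (+0.6008, -0.7994)
n_5 = (+0.9498, +0.3129)
  (0,1): δ = 143.71°  ·
  (0,2): δ = 103.51°  ·
  (0,3): δ = 18.90°  ✓
  (0,4): δ = 44.59°  ✓
  (0,5): δ = 115.90°  ·
  (1,2): δ = 139.81°  ·
  (1,3): δ = 55.19°  ✓
  (1,4): δ = 8.30°  ✓
  (1,5): δ = 79.61°  ·
  (2,3): δ = 95.39°  ·
  (2,4): δ = 31.90°  ✓
  (2,5): δ = 39.41°  ✓
  (3,4): δ = 116.51°  ·
  (3,5): δ = 45.20°  ✓
  (4,5): δ = 108.69°  ·
antipodal pairs: 7

count = 7; pairs: (0,3), (0,4), (1,3), (1,4), (2,4), (2,5), (3,5)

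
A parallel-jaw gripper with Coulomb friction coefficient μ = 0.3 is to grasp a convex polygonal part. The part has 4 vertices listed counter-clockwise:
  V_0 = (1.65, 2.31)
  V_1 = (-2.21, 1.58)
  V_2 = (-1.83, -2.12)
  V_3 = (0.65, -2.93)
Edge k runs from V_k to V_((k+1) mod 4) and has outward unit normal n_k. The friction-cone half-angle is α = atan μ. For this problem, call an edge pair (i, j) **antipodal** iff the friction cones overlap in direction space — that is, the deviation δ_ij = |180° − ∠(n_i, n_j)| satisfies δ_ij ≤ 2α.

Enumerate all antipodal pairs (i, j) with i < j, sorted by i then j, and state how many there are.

α = atan 0.3 = 16.70°;  2α = 33.40°
n_0 = (-0.1858, +0.9826)
n_1 = (-0.9948, -0.1022)
n_2 = (-0.3105, -0.9506)
n_3 = (+0.9823, -0.1875)
  (0,1): δ = 94.85°  ·
  (0,2): δ = 28.80°  ✓
  (0,3): δ = 68.49°  ·
  (1,2): δ = 113.95°  ·
  (1,3): δ = 16.67°  ✓
  (2,3): δ = 82.72°  ·
antipodal pairs: 2

count = 2; pairs: (0,2), (1,3)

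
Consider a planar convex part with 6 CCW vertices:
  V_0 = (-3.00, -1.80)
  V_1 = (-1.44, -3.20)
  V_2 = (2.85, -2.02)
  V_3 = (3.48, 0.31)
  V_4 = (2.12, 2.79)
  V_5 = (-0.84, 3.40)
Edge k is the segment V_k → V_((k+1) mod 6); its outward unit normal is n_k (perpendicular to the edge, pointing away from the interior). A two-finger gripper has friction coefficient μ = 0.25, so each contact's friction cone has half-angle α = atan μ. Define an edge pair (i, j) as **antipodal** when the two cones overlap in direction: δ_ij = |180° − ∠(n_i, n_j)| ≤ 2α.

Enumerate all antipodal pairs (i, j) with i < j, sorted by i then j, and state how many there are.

count = 3; pairs: (0,3), (1,4), (2,5)

α = atan 0.25 = 14.04°;  2α = 28.07°
n_0 = (-0.6679, -0.7442)
n_1 = (+0.2652, -0.9642)
n_2 = (+0.9653, -0.2610)
n_3 = (+0.8768, +0.4808)
n_4 = (+0.2018, +0.9794)
n_5 = (-0.9235, +0.3836)
  (0,1): δ = 122.71°  ·
  (0,2): δ = 63.22°  ·
  (0,3): δ = 19.35°  ✓
  (0,4): δ = 30.26°  ·
  (0,5): δ = 109.35°  ·
  (1,2): δ = 120.51°  ·
  (1,3): δ = 76.64°  ·
  (1,4): δ = 27.02°  ✓
  (1,5): δ = 52.06°  ·
  (2,3): δ = 136.13°  ·
  (2,4): δ = 86.51°  ·
  (2,5): δ = 7.43°  ✓
  (3,4): δ = 130.38°  ·
  (3,5): δ = 51.30°  ·
  (4,5): δ = 100.91°  ·
antipodal pairs: 3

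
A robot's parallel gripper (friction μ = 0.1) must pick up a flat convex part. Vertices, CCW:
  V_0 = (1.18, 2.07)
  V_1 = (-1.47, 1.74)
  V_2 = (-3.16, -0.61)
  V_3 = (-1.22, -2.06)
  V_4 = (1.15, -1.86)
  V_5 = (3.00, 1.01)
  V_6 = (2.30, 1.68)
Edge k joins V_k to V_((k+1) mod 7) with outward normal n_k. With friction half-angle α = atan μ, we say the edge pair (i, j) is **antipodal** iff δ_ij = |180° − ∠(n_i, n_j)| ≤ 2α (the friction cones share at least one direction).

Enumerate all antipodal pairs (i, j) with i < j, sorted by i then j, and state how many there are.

α = atan 0.1 = 5.71°;  2α = 11.42°
n_0 = (-0.1236, +0.9923)
n_1 = (-0.8119, +0.5838)
n_2 = (-0.5987, -0.8010)
n_3 = (+0.0841, -0.9965)
n_4 = (+0.8405, -0.5418)
n_5 = (+0.6915, +0.7224)
n_6 = (+0.3288, +0.9444)
  (0,1): δ = 132.82°  ·
  (0,2): δ = 43.87°  ·
  (0,3): δ = 2.27°  ✓
  (0,4): δ = 50.10°  ·
  (0,5): δ = 129.16°  ·
  (0,6): δ = 153.70°  ·
  (1,2): δ = 91.05°  ·
  (1,3): δ = 49.45°  ·
  (1,4): δ = 2.92°  ✓
  (1,5): δ = 81.98°  ·
  (1,6): δ = 106.52°  ·
  (2,3): δ = 138.40°  ·
  (2,4): δ = 86.03°  ·
  (2,5): δ = 6.97°  ✓
  (2,6): δ = 17.58°  ·
  (3,4): δ = 127.63°  ·
  (3,5): δ = 48.57°  ·
  (3,6): δ = 24.02°  ·
  (4,5): δ = 100.94°  ·
  (4,6): δ = 76.39°  ·
  (5,6): δ = 155.45°  ·
antipodal pairs: 3

count = 3; pairs: (0,3), (1,4), (2,5)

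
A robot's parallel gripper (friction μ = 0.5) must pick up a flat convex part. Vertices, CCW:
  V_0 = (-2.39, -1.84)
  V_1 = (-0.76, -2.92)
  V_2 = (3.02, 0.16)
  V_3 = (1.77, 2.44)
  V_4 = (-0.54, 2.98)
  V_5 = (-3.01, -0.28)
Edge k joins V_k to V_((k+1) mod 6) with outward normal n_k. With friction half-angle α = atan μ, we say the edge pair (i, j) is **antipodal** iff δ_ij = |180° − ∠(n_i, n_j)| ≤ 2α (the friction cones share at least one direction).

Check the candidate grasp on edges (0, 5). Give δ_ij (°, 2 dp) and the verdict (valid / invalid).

δ = 145.20°, invalid

α = atan 0.5 = 26.57°;  2α = 53.13°
edge 0: e_0 = (+1.63, -1.08);  n_0 = (-0.5523, -0.8336)
edge 5: e_5 = (+0.62, -1.56);  n_5 = (-0.9293, -0.3693)
∠(n_0, n_5) = 34.80°
δ = |180° − 34.80°| = 145.20°
145.20° > 2α = 53.13°  →  invalid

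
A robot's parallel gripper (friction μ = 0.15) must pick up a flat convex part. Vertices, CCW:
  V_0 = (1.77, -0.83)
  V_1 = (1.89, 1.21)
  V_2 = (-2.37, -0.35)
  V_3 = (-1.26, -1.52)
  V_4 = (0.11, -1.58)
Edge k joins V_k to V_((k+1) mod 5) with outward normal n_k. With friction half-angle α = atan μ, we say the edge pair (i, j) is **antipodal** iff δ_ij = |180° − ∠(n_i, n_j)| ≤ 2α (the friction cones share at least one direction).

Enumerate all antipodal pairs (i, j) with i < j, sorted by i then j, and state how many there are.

count = 1; pairs: (1,4)

α = atan 0.15 = 8.53°;  2α = 17.06°
n_0 = (+0.9983, -0.0587)
n_1 = (-0.3439, +0.9390)
n_2 = (-0.7255, -0.6883)
n_3 = (-0.0438, -0.9990)
n_4 = (+0.4117, -0.9113)
  (0,1): δ = 66.52°  ·
  (0,2): δ = 46.86°  ·
  (0,3): δ = 90.86°  ·
  (0,4): δ = 117.68°  ·
  (1,2): δ = 66.62°  ·
  (1,3): δ = 22.62°  ·
  (1,4): δ = 4.20°  ✓
  (2,3): δ = 136.00°  ·
  (2,4): δ = 109.18°  ·
  (3,4): δ = 153.18°  ·
antipodal pairs: 1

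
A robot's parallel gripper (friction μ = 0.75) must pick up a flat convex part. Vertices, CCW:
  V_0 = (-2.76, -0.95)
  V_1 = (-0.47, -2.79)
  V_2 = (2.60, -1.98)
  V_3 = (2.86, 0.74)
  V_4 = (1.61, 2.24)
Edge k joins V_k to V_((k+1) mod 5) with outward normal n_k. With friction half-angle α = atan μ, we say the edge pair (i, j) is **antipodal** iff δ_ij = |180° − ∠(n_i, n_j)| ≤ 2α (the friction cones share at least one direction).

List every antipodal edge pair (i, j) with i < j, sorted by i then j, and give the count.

count = 5; pairs: (0,2), (0,3), (1,3), (1,4), (2,4)

α = atan 0.75 = 36.87°;  2α = 73.74°
n_0 = (-0.6264, -0.7795)
n_1 = (+0.2551, -0.9669)
n_2 = (+0.9955, -0.0952)
n_3 = (+0.7682, +0.6402)
n_4 = (-0.5896, +0.8077)
  (0,1): δ = 126.44°  ·
  (0,2): δ = 56.68°  ✓
  (0,3): δ = 11.41°  ✓
  (0,4): δ = 74.91°  ·
  (1,2): δ = 110.24°  ·
  (1,3): δ = 64.97°  ✓
  (1,4): δ = 21.35°  ✓
  (2,3): δ = 134.73°  ·
  (2,4): δ = 48.41°  ✓
  (3,4): δ = 93.68°  ·
antipodal pairs: 5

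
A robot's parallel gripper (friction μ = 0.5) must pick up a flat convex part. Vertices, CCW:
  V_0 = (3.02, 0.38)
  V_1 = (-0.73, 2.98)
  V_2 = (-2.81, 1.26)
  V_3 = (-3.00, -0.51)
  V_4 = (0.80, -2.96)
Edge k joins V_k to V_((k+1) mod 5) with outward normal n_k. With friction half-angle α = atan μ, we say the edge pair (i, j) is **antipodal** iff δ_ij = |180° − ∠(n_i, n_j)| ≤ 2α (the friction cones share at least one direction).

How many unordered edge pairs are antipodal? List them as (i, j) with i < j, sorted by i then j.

α = atan 0.5 = 26.57°;  2α = 53.13°
n_0 = (+0.5698, +0.8218)
n_1 = (-0.6373, +0.7706)
n_2 = (-0.9943, +0.1067)
n_3 = (-0.5419, -0.8405)
n_4 = (+0.8328, -0.5535)
  (0,1): δ = 105.68°  ·
  (0,2): δ = 61.39°  ·
  (0,3): δ = 1.92°  ✓
  (0,4): δ = 91.12°  ·
  (1,2): δ = 135.72°  ·
  (1,3): δ = 72.40°  ·
  (1,4): δ = 16.80°  ✓
  (2,3): δ = 116.68°  ·
  (2,4): δ = 27.48°  ✓
  (3,4): δ = 90.80°  ·
antipodal pairs: 3

count = 3; pairs: (0,3), (1,4), (2,4)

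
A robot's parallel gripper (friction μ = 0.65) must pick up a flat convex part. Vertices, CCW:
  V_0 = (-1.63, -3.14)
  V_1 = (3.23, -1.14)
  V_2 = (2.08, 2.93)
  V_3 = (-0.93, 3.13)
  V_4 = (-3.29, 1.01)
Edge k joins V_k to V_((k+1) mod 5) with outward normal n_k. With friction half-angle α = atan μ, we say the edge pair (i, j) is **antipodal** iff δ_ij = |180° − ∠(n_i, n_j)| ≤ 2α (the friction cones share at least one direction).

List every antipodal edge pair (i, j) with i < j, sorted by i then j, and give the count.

count = 5; pairs: (0,2), (0,3), (1,3), (1,4), (2,4)

α = atan 0.65 = 33.02°;  2α = 66.05°
n_0 = (+0.3806, -0.9248)
n_1 = (+0.9623, +0.2719)
n_2 = (+0.0663, +0.9978)
n_3 = (-0.6683, +0.7439)
n_4 = (-0.9285, -0.3714)
  (0,1): δ = 96.59°  ·
  (0,2): δ = 26.17°  ✓
  (0,3): δ = 19.57°  ✓
  (0,4): δ = 89.43°  ·
  (1,2): δ = 109.58°  ·
  (1,3): δ = 63.84°  ✓
  (1,4): δ = 6.02°  ✓
  (2,3): δ = 134.27°  ·
  (2,4): δ = 64.40°  ✓
  (3,4): δ = 110.13°  ·
antipodal pairs: 5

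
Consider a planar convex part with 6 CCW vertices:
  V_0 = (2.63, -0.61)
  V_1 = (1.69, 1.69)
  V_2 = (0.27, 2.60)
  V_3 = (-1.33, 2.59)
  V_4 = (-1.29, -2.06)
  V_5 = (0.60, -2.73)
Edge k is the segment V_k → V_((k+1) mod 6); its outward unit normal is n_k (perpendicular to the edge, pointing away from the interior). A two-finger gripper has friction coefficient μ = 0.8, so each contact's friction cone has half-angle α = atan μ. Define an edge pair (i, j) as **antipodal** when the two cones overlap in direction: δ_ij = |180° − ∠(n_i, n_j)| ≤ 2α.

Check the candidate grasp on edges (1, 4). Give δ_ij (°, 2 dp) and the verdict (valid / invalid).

α = atan 0.8 = 38.66°;  2α = 77.32°
edge 1: e_1 = (-1.42, +0.91);  n_1 = (+0.5396, +0.8419)
edge 4: e_4 = (+1.89, -0.67);  n_4 = (-0.3341, -0.9425)
∠(n_1, n_4) = 166.87°
δ = |180° − 166.87°| = 13.13°
13.13° ≤ 2α = 77.32°  →  valid

δ = 13.13°, valid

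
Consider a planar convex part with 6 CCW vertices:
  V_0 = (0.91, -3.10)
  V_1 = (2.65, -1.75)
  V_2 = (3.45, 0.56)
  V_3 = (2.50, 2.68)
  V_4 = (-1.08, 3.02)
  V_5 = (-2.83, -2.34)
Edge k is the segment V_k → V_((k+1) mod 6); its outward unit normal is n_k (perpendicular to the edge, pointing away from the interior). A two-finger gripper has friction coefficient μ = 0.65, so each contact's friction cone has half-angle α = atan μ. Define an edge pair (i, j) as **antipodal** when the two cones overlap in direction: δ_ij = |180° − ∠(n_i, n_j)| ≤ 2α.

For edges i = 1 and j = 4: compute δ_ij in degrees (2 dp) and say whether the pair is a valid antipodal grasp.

α = atan 0.65 = 33.02°;  2α = 66.05°
edge 1: e_1 = (+0.80, +2.31);  n_1 = (+0.9449, -0.3273)
edge 4: e_4 = (-1.75, -5.36);  n_4 = (-0.9506, +0.3104)
∠(n_1, n_4) = 178.98°
δ = |180° − 178.98°| = 1.02°
1.02° ≤ 2α = 66.05°  →  valid

δ = 1.02°, valid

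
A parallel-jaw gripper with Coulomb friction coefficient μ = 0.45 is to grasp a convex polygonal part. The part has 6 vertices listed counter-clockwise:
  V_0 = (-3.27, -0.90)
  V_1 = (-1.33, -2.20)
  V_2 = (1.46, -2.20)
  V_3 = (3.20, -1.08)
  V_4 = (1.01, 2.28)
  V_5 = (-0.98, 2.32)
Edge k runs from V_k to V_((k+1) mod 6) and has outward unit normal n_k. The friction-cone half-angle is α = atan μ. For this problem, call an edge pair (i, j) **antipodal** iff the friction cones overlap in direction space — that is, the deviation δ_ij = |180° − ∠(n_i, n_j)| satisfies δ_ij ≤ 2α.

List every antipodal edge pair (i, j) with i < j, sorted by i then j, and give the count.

count = 5; pairs: (0,3), (0,4), (1,4), (2,4), (2,5)

α = atan 0.45 = 24.23°;  2α = 48.46°
n_0 = (-0.5567, -0.8307)
n_1 = (+0.0000, -1.0000)
n_2 = (+0.5412, -0.8409)
n_3 = (+0.8378, +0.5460)
n_4 = (+0.0201, +0.9998)
n_5 = (-0.8149, +0.5796)
  (0,1): δ = 146.17°  ·
  (0,2): δ = 113.41°  ·
  (0,3): δ = 23.08°  ✓
  (0,4): δ = 32.67°  ✓
  (0,5): δ = 88.41°  ·
  (1,2): δ = 147.23°  ·
  (1,3): δ = 56.90°  ·
  (1,4): δ = 1.15°  ✓
  (1,5): δ = 54.58°  ·
  (2,3): δ = 89.67°  ·
  (2,4): δ = 33.92°  ✓
  (2,5): δ = 21.81°  ✓
  (3,4): δ = 124.25°  ·
  (3,5): δ = 68.52°  ·
  (4,5): δ = 124.27°  ·
antipodal pairs: 5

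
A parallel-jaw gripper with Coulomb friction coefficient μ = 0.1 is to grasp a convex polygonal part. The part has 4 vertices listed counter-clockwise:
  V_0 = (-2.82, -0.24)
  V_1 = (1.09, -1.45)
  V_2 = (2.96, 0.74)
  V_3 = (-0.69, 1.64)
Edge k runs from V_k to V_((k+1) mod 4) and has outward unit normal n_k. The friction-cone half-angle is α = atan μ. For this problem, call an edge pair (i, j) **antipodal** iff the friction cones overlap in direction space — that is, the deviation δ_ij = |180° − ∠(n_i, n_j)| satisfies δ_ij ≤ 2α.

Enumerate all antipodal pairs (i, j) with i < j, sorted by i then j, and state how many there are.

α = atan 0.1 = 5.71°;  2α = 11.42°
n_0 = (-0.2956, -0.9553)
n_1 = (+0.7605, -0.6494)
n_2 = (+0.2394, +0.9709)
n_3 = (-0.6617, +0.7497)
  (0,1): δ = 113.30°  ·
  (0,2): δ = 3.34°  ✓
  (0,3): δ = 58.63°  ·
  (1,2): δ = 63.36°  ·
  (1,3): δ = 8.07°  ✓
  (2,3): δ = 124.72°  ·
antipodal pairs: 2

count = 2; pairs: (0,2), (1,3)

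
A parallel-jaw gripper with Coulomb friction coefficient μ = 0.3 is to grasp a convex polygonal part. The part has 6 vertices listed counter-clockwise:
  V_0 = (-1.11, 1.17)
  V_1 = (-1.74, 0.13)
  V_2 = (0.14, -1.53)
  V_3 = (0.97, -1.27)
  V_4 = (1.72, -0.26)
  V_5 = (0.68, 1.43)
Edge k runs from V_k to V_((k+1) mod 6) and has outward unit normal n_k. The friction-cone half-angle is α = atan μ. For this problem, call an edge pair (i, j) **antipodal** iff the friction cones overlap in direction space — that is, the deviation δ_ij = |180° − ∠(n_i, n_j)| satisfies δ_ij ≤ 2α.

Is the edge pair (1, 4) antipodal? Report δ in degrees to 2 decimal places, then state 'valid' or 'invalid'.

δ = 16.95°, valid

α = atan 0.3 = 16.70°;  2α = 33.40°
edge 1: e_1 = (+1.88, -1.66);  n_1 = (-0.6619, -0.7496)
edge 4: e_4 = (-1.04, +1.69);  n_4 = (+0.8517, +0.5241)
∠(n_1, n_4) = 163.05°
δ = |180° − 163.05°| = 16.95°
16.95° ≤ 2α = 33.40°  →  valid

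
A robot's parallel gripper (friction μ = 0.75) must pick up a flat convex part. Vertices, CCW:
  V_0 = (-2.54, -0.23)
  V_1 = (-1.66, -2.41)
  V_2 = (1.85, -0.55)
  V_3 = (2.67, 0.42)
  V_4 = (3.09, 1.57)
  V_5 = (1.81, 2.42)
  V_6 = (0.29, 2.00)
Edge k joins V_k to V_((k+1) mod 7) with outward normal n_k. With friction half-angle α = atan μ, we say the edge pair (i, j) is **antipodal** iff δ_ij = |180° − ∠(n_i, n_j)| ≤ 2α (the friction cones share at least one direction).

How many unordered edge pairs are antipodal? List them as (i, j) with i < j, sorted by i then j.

α = atan 0.75 = 36.87°;  2α = 73.74°
n_0 = (-0.9273, -0.3743)
n_1 = (+0.4682, -0.8836)
n_2 = (+0.7637, -0.6456)
n_3 = (+0.9393, -0.3431)
n_4 = (+0.5532, +0.8331)
n_5 = (-0.2663, +0.9639)
n_6 = (-0.6189, +0.7855)
  (0,1): δ = 84.06°  ·
  (0,2): δ = 62.19°  ✓
  (0,3): δ = 42.05°  ✓
  (0,4): δ = 34.43°  ✓
  (0,5): δ = 83.46°  ·
  (0,6): δ = 106.26°  ·
  (1,2): δ = 158.13°  ·
  (1,3): δ = 137.98°  ·
  (1,4): δ = 61.51°  ✓
  (1,5): δ = 12.47°  ✓
  (1,6): δ = 10.32°  ✓
  (2,3): δ = 159.85°  ·
  (2,4): δ = 83.38°  ·
  (2,5): δ = 34.34°  ✓
  (2,6): δ = 11.55°  ✓
  (3,4): δ = 103.52°  ·
  (3,5): δ = 54.49°  ✓
  (3,6): δ = 31.70°  ✓
  (4,5): δ = 130.97°  ·
  (4,6): δ = 108.18°  ·
  (5,6): δ = 157.21°  ·
antipodal pairs: 10

count = 10; pairs: (0,2), (0,3), (0,4), (1,4), (1,5), (1,6), (2,5), (2,6), (3,5), (3,6)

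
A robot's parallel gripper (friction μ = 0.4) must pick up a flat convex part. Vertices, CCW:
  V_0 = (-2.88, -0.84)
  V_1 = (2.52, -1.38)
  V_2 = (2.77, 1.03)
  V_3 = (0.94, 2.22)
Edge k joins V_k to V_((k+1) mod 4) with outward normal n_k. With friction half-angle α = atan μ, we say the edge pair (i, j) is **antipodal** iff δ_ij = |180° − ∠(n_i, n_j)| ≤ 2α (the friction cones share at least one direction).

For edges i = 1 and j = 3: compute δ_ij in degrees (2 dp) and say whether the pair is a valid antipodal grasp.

δ = 45.38°, invalid

α = atan 0.4 = 21.80°;  2α = 43.60°
edge 1: e_1 = (+0.25, +2.41);  n_1 = (+0.9947, -0.1032)
edge 3: e_3 = (-3.82, -3.06);  n_3 = (-0.6252, +0.7805)
∠(n_1, n_3) = 134.62°
δ = |180° − 134.62°| = 45.38°
45.38° > 2α = 43.60°  →  invalid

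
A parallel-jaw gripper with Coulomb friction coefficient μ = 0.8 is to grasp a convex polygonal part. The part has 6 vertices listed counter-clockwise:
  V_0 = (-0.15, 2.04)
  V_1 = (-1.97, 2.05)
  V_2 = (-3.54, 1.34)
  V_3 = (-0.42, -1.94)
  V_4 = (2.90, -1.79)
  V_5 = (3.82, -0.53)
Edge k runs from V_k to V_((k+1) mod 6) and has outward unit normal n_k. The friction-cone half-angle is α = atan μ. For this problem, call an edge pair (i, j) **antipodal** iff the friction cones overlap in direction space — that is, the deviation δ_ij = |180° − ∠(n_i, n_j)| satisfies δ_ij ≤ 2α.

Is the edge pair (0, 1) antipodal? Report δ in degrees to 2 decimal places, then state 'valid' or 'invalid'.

δ = 155.35°, invalid

α = atan 0.8 = 38.66°;  2α = 77.32°
edge 0: e_0 = (-1.82, +0.01);  n_0 = (+0.0055, +1.0000)
edge 1: e_1 = (-1.57, -0.71);  n_1 = (-0.4121, +0.9112)
∠(n_0, n_1) = 24.65°
δ = |180° − 24.65°| = 155.35°
155.35° > 2α = 77.32°  →  invalid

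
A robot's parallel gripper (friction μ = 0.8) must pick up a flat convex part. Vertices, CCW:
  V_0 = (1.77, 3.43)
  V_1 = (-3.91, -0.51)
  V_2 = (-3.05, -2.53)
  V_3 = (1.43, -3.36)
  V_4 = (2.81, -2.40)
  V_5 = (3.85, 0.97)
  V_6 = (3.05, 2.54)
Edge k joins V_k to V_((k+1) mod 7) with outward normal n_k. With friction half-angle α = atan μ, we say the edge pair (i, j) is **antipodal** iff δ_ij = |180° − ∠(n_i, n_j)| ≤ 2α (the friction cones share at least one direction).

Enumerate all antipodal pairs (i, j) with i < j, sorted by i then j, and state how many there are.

α = atan 0.8 = 38.66°;  2α = 77.32°
n_0 = (-0.5700, +0.8217)
n_1 = (-0.9201, -0.3917)
n_2 = (-0.1822, -0.9833)
n_3 = (+0.5711, -0.8209)
n_4 = (+0.9555, -0.2949)
n_5 = (+0.8910, +0.4540)
n_6 = (+0.5709, +0.8210)
  (0,1): δ = 101.69°  ·
  (0,2): δ = 45.24°  ✓
  (0,3): δ = 0.08°  ✓
  (0,4): δ = 38.10°  ✓
  (0,5): δ = 82.25°  ·
  (0,6): δ = 110.44°  ·
  (1,2): δ = 123.56°  ·
  (1,3): δ = 78.24°  ·
  (1,4): δ = 40.21°  ✓
  (1,5): δ = 3.94°  ✓
  (1,6): δ = 32.13°  ✓
  (2,3): δ = 134.68°  ·
  (2,4): δ = 96.65°  ·
  (2,5): δ = 52.50°  ✓
  (2,6): δ = 24.32°  ✓
  (3,4): δ = 141.97°  ·
  (3,5): δ = 97.82°  ·
  (3,6): δ = 69.64°  ✓
  (4,5): δ = 135.85°  ·
  (4,6): δ = 107.66°  ·
  (5,6): δ = 151.81°  ·
antipodal pairs: 9

count = 9; pairs: (0,2), (0,3), (0,4), (1,4), (1,5), (1,6), (2,5), (2,6), (3,6)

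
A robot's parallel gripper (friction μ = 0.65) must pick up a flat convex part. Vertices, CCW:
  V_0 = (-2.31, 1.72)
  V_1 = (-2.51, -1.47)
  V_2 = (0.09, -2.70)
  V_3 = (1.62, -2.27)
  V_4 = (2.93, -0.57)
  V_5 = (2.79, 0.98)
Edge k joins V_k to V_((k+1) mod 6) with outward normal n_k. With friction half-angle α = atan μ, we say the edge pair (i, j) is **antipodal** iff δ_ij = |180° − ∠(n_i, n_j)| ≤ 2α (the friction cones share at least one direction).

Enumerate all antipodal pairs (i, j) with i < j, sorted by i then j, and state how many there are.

count = 6; pairs: (0,3), (0,4), (1,4), (1,5), (2,5), (3,5)

α = atan 0.65 = 33.02°;  2α = 66.05°
n_0 = (-0.9980, +0.0626)
n_1 = (-0.4276, -0.9040)
n_2 = (+0.2706, -0.9627)
n_3 = (+0.7921, -0.6104)
n_4 = (+0.9959, +0.0900)
n_5 = (+0.1436, +0.9896)
  (0,1): δ = 111.73°  ·
  (0,2): δ = 70.71°  ·
  (0,3): δ = 34.03°  ✓
  (0,4): δ = 8.75°  ✓
  (0,5): δ = 85.33°  ·
  (1,2): δ = 138.98°  ·
  (1,3): δ = 102.30°  ·
  (1,4): δ = 59.52°  ✓
  (1,5): δ = 17.06°  ✓
  (2,3): δ = 143.32°  ·
  (2,4): δ = 100.54°  ·
  (2,5): δ = 23.95°  ✓
  (3,4): δ = 137.22°  ·
  (3,5): δ = 60.64°  ✓
  (4,5): δ = 103.42°  ·
antipodal pairs: 6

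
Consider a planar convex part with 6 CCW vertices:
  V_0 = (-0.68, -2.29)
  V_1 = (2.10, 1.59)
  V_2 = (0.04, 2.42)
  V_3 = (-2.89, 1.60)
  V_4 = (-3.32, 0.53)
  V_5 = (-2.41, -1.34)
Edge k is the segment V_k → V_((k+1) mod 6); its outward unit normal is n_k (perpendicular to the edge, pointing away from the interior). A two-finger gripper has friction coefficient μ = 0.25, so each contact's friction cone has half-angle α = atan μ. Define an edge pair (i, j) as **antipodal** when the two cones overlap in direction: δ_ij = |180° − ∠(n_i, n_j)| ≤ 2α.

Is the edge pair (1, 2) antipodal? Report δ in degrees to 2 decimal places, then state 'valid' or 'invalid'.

α = atan 0.25 = 14.04°;  2α = 28.07°
edge 1: e_1 = (-2.06, +0.83);  n_1 = (+0.3737, +0.9275)
edge 2: e_2 = (-2.93, -0.82);  n_2 = (-0.2695, +0.9630)
∠(n_1, n_2) = 37.58°
δ = |180° − 37.58°| = 142.42°
142.42° > 2α = 28.07°  →  invalid

δ = 142.42°, invalid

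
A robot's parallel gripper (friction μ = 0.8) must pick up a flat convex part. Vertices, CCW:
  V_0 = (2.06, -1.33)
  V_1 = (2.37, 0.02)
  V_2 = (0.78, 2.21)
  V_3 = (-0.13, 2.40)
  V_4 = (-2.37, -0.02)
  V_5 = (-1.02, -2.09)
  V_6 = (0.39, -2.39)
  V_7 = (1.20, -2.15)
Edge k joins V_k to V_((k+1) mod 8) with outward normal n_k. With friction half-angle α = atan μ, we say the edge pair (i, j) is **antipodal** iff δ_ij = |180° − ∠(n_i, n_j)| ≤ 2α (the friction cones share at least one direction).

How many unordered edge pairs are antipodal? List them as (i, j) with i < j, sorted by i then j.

count = 12; pairs: (0,3), (0,4), (1,4), (1,5), (1,6), (2,4), (2,5), (2,6), (2,7), (3,5), (3,6), (3,7)

α = atan 0.8 = 38.66°;  2α = 77.32°
n_0 = (+0.9746, -0.2238)
n_1 = (+0.8092, +0.5875)
n_2 = (+0.2044, +0.9789)
n_3 = (-0.7339, +0.6793)
n_4 = (-0.8376, -0.5463)
n_5 = (-0.2081, -0.9781)
n_6 = (+0.2841, -0.9588)
n_7 = (+0.6901, -0.7237)
  (0,1): δ = 131.09°  ·
  (0,2): δ = 88.86°  ·
  (0,3): δ = 29.86°  ✓
  (0,4): δ = 46.04°  ✓
  (0,5): δ = 90.92°  ·
  (0,6): δ = 119.44°  ·
  (0,7): δ = 146.57°  ·
  (1,2): δ = 137.77°  ·
  (1,3): δ = 78.77°  ·
  (1,4): δ = 2.87°  ✓
  (1,5): δ = 42.01°  ✓
  (1,6): δ = 70.52°  ✓
  (1,7): δ = 97.66°  ·
  (2,3): δ = 120.99°  ·
  (2,4): δ = 45.10°  ✓
  (2,5): δ = 0.22°  ✓
  (2,6): δ = 28.30°  ✓
  (2,7): δ = 55.43°  ✓
  (3,4): δ = 104.10°  ·
  (3,5): δ = 59.22°  ✓
  (3,6): δ = 30.71°  ✓
  (3,7): δ = 3.58°  ✓
  (4,5): δ = 135.12°  ·
  (4,6): δ = 106.61°  ·
  (4,7): δ = 79.48°  ·
  (5,6): δ = 151.48°  ·
  (5,7): δ = 124.35°  ·
  (6,7): δ = 152.87°  ·
antipodal pairs: 12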